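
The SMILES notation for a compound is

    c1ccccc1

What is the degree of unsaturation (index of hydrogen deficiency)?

4

Molecular formula: C6H6.
DoU = (2C + 2 + N − H − X) / 2, where X is the halogen count and O/S are ignored.
    = (2·6 + 2 + 0 − 6 − 0) / 2 = 8 / 2 = 4.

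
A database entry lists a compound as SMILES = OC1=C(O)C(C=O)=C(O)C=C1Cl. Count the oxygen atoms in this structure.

4

Scan the SMILES for O atoms (remember two-letter symbols like Cl and Br are single atoms).
Oxygen count: 4.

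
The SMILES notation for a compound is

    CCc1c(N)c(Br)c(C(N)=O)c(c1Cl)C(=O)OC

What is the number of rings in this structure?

1

In SMILES, each pair of matching ring-closure digits denotes one ring-closing bond; the number of such bonds equals the number of independent rings.
Ring-closure bonds here: 1.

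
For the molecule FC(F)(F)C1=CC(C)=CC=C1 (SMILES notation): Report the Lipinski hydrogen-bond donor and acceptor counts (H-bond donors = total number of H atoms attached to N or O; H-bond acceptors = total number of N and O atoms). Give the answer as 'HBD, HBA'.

Donors: find every N or O and count the H atoms it carries.
  (no N or O atoms present)
Lipinski HBD = 0.
Acceptors: N atoms = 0, O atoms = 0 → HBA = 0.

0, 0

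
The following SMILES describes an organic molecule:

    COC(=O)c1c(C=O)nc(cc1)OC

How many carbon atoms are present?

Count every carbon token in the SMILES (each C, including those in ring-closure positions and inside branches).
Carbon count: 9.

9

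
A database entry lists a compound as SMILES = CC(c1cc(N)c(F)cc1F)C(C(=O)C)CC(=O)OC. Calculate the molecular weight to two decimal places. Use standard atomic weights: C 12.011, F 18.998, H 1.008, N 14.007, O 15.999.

First, the molecular formula is C14H17F2NO3 (counting implicit H from valence).
  C: 14 × 12.011 = 168.154
  F: 2 × 18.998 = 37.996
  H: 17 × 1.008 = 17.136
  N: 1 × 14.007 = 14.007
  O: 3 × 15.999 = 47.997
Sum: 14×12.011 + 2×18.998 + 17×1.008 + 1×14.007 + 3×15.999 = 285.290 → 285.29 g/mol.

285.29 g/mol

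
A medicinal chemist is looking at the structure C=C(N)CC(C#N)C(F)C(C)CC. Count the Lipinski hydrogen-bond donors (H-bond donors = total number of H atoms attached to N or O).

2

Donors: find every N or O and count the H atoms it carries.
  atom 3 (N): bond orders sum to 1 → 2 H
  atom 7 (N): bond orders sum to 3 → 0 H
Lipinski HBD = 2.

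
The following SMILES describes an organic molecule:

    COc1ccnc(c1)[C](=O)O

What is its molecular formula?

C7H7NO3

Walk through each heavy atom and fill implicit hydrogens from standard valence (C 4, N 3, O 2, S 2, halogen 1); for lowercase aromatic atoms, an aromatic c carries 1 H when it has two neighbours and 0 H with three, and aromatic n carries 0 H:
  atom 1: C, bond orders sum to 1 (valence 4) → 3 H
  atom 2: O, bond orders sum to 2 (valence 2) → 0 H
  atom 3: aromatic c, 3 neighbours → 0 H
  atom 4: aromatic c, 2 neighbours → 1 H
  atom 5: aromatic c, 2 neighbours → 1 H
  atom 6: aromatic n, 2 neighbours → 0 H
  atom 7: aromatic c, 3 neighbours → 0 H
  atom 8: aromatic c, 2 neighbours → 1 H
  atom 9: C with explicit H count 0
  atom 10: O, bond orders sum to 2 (valence 2) → 0 H
  atom 11: O, bond orders sum to 1 (valence 2) → 1 H
Totals → C:7, H:7, N:1, O:3.
In Hill order: C7H7NO3.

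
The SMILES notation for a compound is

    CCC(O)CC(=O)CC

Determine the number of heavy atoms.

Every atom symbol written in the SMILES (organic subset) is one heavy atom; implicit H are not written.
Heavy atoms by element → C:7, O:2.
Total: 9.

9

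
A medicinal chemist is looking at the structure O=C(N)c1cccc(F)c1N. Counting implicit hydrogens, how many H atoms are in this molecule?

Walk through each heavy atom and fill implicit hydrogens from standard valence (C 4, N 3, O 2, S 2, halogen 1); for lowercase aromatic atoms, an aromatic c carries 1 H when it has two neighbours and 0 H with three, and aromatic n carries 0 H:
  atom 1: O, bond orders sum to 2 (valence 2) → 0 H
  atom 2: C, bond orders sum to 4 (valence 4) → 0 H
  atom 3: N, bond orders sum to 1 (valence 3) → 2 H
  atom 4: aromatic c, 3 neighbours → 0 H
  atom 5: aromatic c, 2 neighbours → 1 H
  atom 6: aromatic c, 2 neighbours → 1 H
  atom 7: aromatic c, 2 neighbours → 1 H
  atom 8: aromatic c, 3 neighbours → 0 H
  atom 9: F (halogen, monovalent) → 0 H
  atom 10: aromatic c, 3 neighbours → 0 H
  atom 11: N, bond orders sum to 1 (valence 3) → 2 H
Total hydrogens: 7.

7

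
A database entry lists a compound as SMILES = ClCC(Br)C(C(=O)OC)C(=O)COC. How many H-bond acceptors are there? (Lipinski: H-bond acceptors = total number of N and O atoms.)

N atoms: 0; O atoms: 4.
Lipinski HBA = 0 + 4 = 4.

4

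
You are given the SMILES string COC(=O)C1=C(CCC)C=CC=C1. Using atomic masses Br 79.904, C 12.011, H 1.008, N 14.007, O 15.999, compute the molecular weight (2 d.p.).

178.23 g/mol

First, the molecular formula is C11H14O2 (counting implicit H from valence).
  C: 11 × 12.011 = 132.121
  H: 14 × 1.008 = 14.112
  O: 2 × 15.999 = 31.998
Sum: 11×12.011 + 14×1.008 + 2×15.999 = 178.231 → 178.23 g/mol.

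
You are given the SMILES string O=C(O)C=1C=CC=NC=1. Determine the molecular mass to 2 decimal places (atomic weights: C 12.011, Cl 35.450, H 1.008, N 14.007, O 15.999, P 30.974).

123.11 g/mol

First, the molecular formula is C6H5NO2 (counting implicit H from valence).
  C: 6 × 12.011 = 72.066
  H: 5 × 1.008 = 5.040
  N: 1 × 14.007 = 14.007
  O: 2 × 15.999 = 31.998
Sum: 6×12.011 + 5×1.008 + 1×14.007 + 2×15.999 = 123.111 → 123.11 g/mol.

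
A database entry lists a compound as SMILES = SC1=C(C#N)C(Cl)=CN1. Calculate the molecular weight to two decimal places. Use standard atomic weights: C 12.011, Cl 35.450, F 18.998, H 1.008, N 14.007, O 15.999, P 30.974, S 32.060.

First, the molecular formula is C5H3ClN2S (counting implicit H from valence).
  C: 5 × 12.011 = 60.055
  Cl: 1 × 35.450 = 35.450
  H: 3 × 1.008 = 3.024
  N: 2 × 14.007 = 28.014
  S: 1 × 32.060 = 32.060
Sum: 5×12.011 + 1×35.450 + 3×1.008 + 2×14.007 + 1×32.060 = 158.603 → 158.60 g/mol.

158.60 g/mol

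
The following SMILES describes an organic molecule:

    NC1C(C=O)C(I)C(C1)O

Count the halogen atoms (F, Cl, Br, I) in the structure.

1

Halogen atoms appear at heavy-atom position 7 (1×I).
Other groups present: 1 aldehyde, 1 hydroxyl, 1 primary amine.
Halogen count: 1.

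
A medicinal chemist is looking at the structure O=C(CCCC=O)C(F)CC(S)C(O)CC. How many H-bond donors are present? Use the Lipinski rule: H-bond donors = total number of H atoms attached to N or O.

1

Donors: find every N or O and count the H atoms it carries.
  atom 1 (O): bond orders sum to 2 → 0 H
  atom 7 (O): bond orders sum to 2 → 0 H
  atom 14 (O): bond orders sum to 1 → 1 H
Lipinski HBD = 1.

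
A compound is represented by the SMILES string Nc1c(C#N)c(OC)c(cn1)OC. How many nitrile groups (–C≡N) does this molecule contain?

The nitrile motif appears at heavy-atom position 4 in the SMILES.
Other groups present: 2 ether, 1 primary amine.
Nitrile count: 1.

1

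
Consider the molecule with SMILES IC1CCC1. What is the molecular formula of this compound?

Walk through each heavy atom and fill implicit hydrogens from standard valence (C 4, N 3, O 2, S 2, halogen 1):
  atom 1: I (halogen, monovalent) → 0 H
  atom 2: C, bond orders sum to 3 (valence 4) → 1 H
  atom 3: C, bond orders sum to 2 (valence 4) → 2 H
  atom 4: C, bond orders sum to 2 (valence 4) → 2 H
  atom 5: C, bond orders sum to 2 (valence 4) → 2 H
Totals → C:4, H:7, I:1.
In Hill order: C4H7I.

C4H7I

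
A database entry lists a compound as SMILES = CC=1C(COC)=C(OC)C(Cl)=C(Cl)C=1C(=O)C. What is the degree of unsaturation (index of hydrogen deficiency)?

Degree of unsaturation = (number of rings) + (number of π bonds).
Ring closures in the SMILES: 1.
π bonds: 4 double bonds (each 1 DoU) → 4 DoU from unsaturation.
Total DoU = 1 + 4 = 5.

5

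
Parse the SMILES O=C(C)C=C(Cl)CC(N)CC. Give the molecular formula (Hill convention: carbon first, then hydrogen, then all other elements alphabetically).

C8H14ClNO

Walk through each heavy atom and fill implicit hydrogens from standard valence (C 4, N 3, O 2, S 2, halogen 1):
  atom 1: O, bond orders sum to 2 (valence 2) → 0 H
  atom 2: C, bond orders sum to 4 (valence 4) → 0 H
  atom 3: C, bond orders sum to 1 (valence 4) → 3 H
  atom 4: C, bond orders sum to 3 (valence 4) → 1 H
  atom 5: C, bond orders sum to 4 (valence 4) → 0 H
  atom 6: Cl (halogen, monovalent) → 0 H
  atom 7: C, bond orders sum to 2 (valence 4) → 2 H
  atom 8: C, bond orders sum to 3 (valence 4) → 1 H
  atom 9: N, bond orders sum to 1 (valence 3) → 2 H
  atom 10: C, bond orders sum to 2 (valence 4) → 2 H
  atom 11: C, bond orders sum to 1 (valence 4) → 3 H
Totals → C:8, H:14, Cl:1, N:1, O:1.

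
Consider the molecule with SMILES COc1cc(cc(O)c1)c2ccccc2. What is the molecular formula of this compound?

C13H12O2

Walk through each heavy atom and fill implicit hydrogens from standard valence (C 4, N 3, O 2, S 2, halogen 1); for lowercase aromatic atoms, an aromatic c carries 1 H when it has two neighbours and 0 H with three, and aromatic n carries 0 H:
  atom 1: C, bond orders sum to 1 (valence 4) → 3 H
  atom 2: O, bond orders sum to 2 (valence 2) → 0 H
  atom 3: aromatic c, 3 neighbours → 0 H
  atom 4: aromatic c, 2 neighbours → 1 H
  atom 5: aromatic c, 3 neighbours → 0 H
  atom 6: aromatic c, 2 neighbours → 1 H
  atom 7: aromatic c, 3 neighbours → 0 H
  atom 8: O, bond orders sum to 1 (valence 2) → 1 H
  atom 9: aromatic c, 2 neighbours → 1 H
  atom 10: aromatic c, 3 neighbours → 0 H
  atom 11: aromatic c, 2 neighbours → 1 H
  atom 12: aromatic c, 2 neighbours → 1 H
  atom 13: aromatic c, 2 neighbours → 1 H
  atom 14: aromatic c, 2 neighbours → 1 H
  atom 15: aromatic c, 2 neighbours → 1 H
Totals → C:13, H:12, O:2.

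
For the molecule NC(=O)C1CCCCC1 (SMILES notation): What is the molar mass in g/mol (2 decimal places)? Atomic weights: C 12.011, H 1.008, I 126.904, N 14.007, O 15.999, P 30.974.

First, the molecular formula is C7H13NO (counting implicit H from valence).
  C: 7 × 12.011 = 84.077
  H: 13 × 1.008 = 13.104
  N: 1 × 14.007 = 14.007
  O: 1 × 15.999 = 15.999
Sum: 7×12.011 + 13×1.008 + 1×14.007 + 1×15.999 = 127.187 → 127.19 g/mol.

127.19 g/mol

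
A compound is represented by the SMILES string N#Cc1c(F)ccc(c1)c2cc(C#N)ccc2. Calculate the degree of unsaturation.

12

Molecular formula: C14H7FN2.
DoU = (2C + 2 + N − H − X) / 2, where X is the halogen count and O/S are ignored.
    = (2·14 + 2 + 2 − 7 − 1) / 2 = 24 / 2 = 12.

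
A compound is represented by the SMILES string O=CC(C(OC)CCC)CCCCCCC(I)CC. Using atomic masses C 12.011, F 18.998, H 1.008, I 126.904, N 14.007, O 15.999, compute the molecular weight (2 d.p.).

First, the molecular formula is C16H31IO2 (counting implicit H from valence).
  C: 16 × 12.011 = 192.176
  H: 31 × 1.008 = 31.248
  I: 1 × 126.904 = 126.904
  O: 2 × 15.999 = 31.998
Sum: 16×12.011 + 31×1.008 + 1×126.904 + 2×15.999 = 382.326 → 382.33 g/mol.

382.33 g/mol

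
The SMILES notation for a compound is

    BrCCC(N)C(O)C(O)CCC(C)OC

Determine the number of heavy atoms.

15

Every atom symbol written in the SMILES (organic subset) is one heavy atom; implicit H are not written.
Heavy atoms by element → Br:1, C:10, N:1, O:3.
Total: 15.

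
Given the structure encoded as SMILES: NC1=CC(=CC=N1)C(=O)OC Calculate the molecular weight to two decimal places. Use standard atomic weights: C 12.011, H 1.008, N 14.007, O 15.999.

First, the molecular formula is C7H8N2O2 (counting implicit H from valence).
  C: 7 × 12.011 = 84.077
  H: 8 × 1.008 = 8.064
  N: 2 × 14.007 = 28.014
  O: 2 × 15.999 = 31.998
Sum: 7×12.011 + 8×1.008 + 2×14.007 + 2×15.999 = 152.153 → 152.15 g/mol.

152.15 g/mol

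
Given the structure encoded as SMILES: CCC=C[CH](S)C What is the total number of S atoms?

1

Scan the SMILES for S atoms (remember two-letter symbols like Cl and Br are single atoms).
Sulfur count: 1.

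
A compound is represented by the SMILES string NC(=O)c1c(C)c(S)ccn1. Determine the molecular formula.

Walk through each heavy atom and fill implicit hydrogens from standard valence (C 4, N 3, O 2, S 2, halogen 1); for lowercase aromatic atoms, an aromatic c carries 1 H when it has two neighbours and 0 H with three, and aromatic n carries 0 H:
  atom 1: N, bond orders sum to 1 (valence 3) → 2 H
  atom 2: C, bond orders sum to 4 (valence 4) → 0 H
  atom 3: O, bond orders sum to 2 (valence 2) → 0 H
  atom 4: aromatic c, 3 neighbours → 0 H
  atom 5: aromatic c, 3 neighbours → 0 H
  atom 6: C, bond orders sum to 1 (valence 4) → 3 H
  atom 7: aromatic c, 3 neighbours → 0 H
  atom 8: S, bond orders sum to 1 (valence 2) → 1 H
  atom 9: aromatic c, 2 neighbours → 1 H
  atom 10: aromatic c, 2 neighbours → 1 H
  atom 11: aromatic n, 2 neighbours → 0 H
Totals → C:7, H:8, N:2, O:1, S:1.
In Hill order: C7H8N2OS.

C7H8N2OS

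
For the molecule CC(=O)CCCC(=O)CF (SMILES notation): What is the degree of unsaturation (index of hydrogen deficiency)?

2

Degree of unsaturation = (number of rings) + (number of π bonds).
Ring closures in the SMILES: 0.
π bonds: 2 double bonds (each 1 DoU) → 2 DoU from unsaturation.
Total DoU = 0 + 2 = 2.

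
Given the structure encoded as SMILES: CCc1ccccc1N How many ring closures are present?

In SMILES, each pair of matching ring-closure digits denotes one ring-closing bond; the number of such bonds equals the number of independent rings.
Ring-closure bonds here: 1.

1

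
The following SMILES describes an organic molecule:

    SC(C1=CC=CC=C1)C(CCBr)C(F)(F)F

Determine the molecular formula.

Walk through each heavy atom and fill implicit hydrogens from standard valence (C 4, N 3, O 2, S 2, halogen 1):
  atom 1: S, bond orders sum to 1 (valence 2) → 1 H
  atom 2: C, bond orders sum to 3 (valence 4) → 1 H
  atom 3: C, bond orders sum to 4 (valence 4) → 0 H
  atom 4: C, bond orders sum to 3 (valence 4) → 1 H
  atom 5: C, bond orders sum to 3 (valence 4) → 1 H
  atom 6: C, bond orders sum to 3 (valence 4) → 1 H
  atom 7: C, bond orders sum to 3 (valence 4) → 1 H
  atom 8: C, bond orders sum to 3 (valence 4) → 1 H
  atom 9: C, bond orders sum to 3 (valence 4) → 1 H
  atom 10: C, bond orders sum to 2 (valence 4) → 2 H
  atom 11: C, bond orders sum to 2 (valence 4) → 2 H
  atom 12: Br (halogen, monovalent) → 0 H
  atom 13: C, bond orders sum to 4 (valence 4) → 0 H
  atom 14: F (halogen, monovalent) → 0 H
  atom 15: F (halogen, monovalent) → 0 H
  atom 16: F (halogen, monovalent) → 0 H
Totals → C:11, H:12, Br:1, F:3, S:1.
In Hill order: C11H12BrF3S.

C11H12BrF3S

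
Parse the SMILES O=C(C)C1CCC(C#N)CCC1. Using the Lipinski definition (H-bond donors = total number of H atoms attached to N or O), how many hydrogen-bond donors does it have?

0

Donors: find every N or O and count the H atoms it carries.
  atom 1 (O): bond orders sum to 2 → 0 H
  atom 9 (N): bond orders sum to 3 → 0 H
Lipinski HBD = 0.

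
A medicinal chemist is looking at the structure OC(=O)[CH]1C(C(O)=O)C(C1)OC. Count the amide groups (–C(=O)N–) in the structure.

0

Scan the SMILES for the amide motif — none present.
Groups that are present: 2 carboxylic acid, 1 ether.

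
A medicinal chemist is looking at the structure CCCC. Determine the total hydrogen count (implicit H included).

Walk through each heavy atom and fill implicit hydrogens from standard valence (C 4, N 3, O 2, S 2, halogen 1):
  atom 1: C, bond orders sum to 1 (valence 4) → 3 H
  atom 2: C, bond orders sum to 2 (valence 4) → 2 H
  atom 3: C, bond orders sum to 2 (valence 4) → 2 H
  atom 4: C, bond orders sum to 1 (valence 4) → 3 H
Total hydrogens: 10.

10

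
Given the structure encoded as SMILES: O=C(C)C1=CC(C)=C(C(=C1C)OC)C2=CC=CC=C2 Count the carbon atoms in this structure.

17

Count every carbon token in the SMILES (each C, including those in ring-closure positions and inside branches).
Carbon count: 17.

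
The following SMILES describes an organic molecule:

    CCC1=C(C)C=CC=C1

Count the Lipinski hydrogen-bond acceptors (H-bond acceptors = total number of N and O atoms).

N atoms: 0; O atoms: 0.
Lipinski HBA = 0 + 0 = 0.

0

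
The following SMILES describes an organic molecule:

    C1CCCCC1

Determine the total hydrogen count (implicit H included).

12

Walk through each heavy atom and fill implicit hydrogens from standard valence (C 4, N 3, O 2, S 2, halogen 1):
  atom 1: C, bond orders sum to 2 (valence 4) → 2 H
  atom 2: C, bond orders sum to 2 (valence 4) → 2 H
  atom 3: C, bond orders sum to 2 (valence 4) → 2 H
  atom 4: C, bond orders sum to 2 (valence 4) → 2 H
  atom 5: C, bond orders sum to 2 (valence 4) → 2 H
  atom 6: C, bond orders sum to 2 (valence 4) → 2 H
Total hydrogens: 12.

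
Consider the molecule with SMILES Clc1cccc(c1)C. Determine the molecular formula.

C7H7Cl

Walk through each heavy atom and fill implicit hydrogens from standard valence (C 4, N 3, O 2, S 2, halogen 1); for lowercase aromatic atoms, an aromatic c carries 1 H when it has two neighbours and 0 H with three, and aromatic n carries 0 H:
  atom 1: Cl (halogen, monovalent) → 0 H
  atom 2: aromatic c, 3 neighbours → 0 H
  atom 3: aromatic c, 2 neighbours → 1 H
  atom 4: aromatic c, 2 neighbours → 1 H
  atom 5: aromatic c, 2 neighbours → 1 H
  atom 6: aromatic c, 3 neighbours → 0 H
  atom 7: aromatic c, 2 neighbours → 1 H
  atom 8: C, bond orders sum to 1 (valence 4) → 3 H
Totals → C:7, H:7, Cl:1.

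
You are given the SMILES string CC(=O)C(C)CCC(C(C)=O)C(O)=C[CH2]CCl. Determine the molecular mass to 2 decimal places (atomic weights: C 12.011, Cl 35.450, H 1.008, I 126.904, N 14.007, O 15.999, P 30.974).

260.76 g/mol

First, the molecular formula is C13H21ClO3 (counting implicit H from valence).
  C: 13 × 12.011 = 156.143
  Cl: 1 × 35.450 = 35.450
  H: 21 × 1.008 = 21.168
  O: 3 × 15.999 = 47.997
Sum: 13×12.011 + 1×35.450 + 21×1.008 + 3×15.999 = 260.758 → 260.76 g/mol.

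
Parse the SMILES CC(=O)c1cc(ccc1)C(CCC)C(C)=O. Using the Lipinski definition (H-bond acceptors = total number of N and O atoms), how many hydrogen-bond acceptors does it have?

N atoms: 0; O atoms: 2.
Lipinski HBA = 0 + 2 = 2.

2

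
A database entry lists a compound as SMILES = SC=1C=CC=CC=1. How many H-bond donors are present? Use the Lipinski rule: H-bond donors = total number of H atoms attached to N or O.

Donors: find every N or O and count the H atoms it carries.
  (no N or O atoms present)
Lipinski HBD = 0.

0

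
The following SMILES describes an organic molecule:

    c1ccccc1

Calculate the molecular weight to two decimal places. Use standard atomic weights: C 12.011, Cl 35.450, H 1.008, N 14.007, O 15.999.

First, the molecular formula is C6H6 (counting implicit H from valence).
  C: 6 × 12.011 = 72.066
  H: 6 × 1.008 = 6.048
Sum: 6×12.011 + 6×1.008 = 78.114 → 78.11 g/mol.

78.11 g/mol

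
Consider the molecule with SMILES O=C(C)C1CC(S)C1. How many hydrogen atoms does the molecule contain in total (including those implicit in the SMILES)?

10

Walk through each heavy atom and fill implicit hydrogens from standard valence (C 4, N 3, O 2, S 2, halogen 1):
  atom 1: O, bond orders sum to 2 (valence 2) → 0 H
  atom 2: C, bond orders sum to 4 (valence 4) → 0 H
  atom 3: C, bond orders sum to 1 (valence 4) → 3 H
  atom 4: C, bond orders sum to 3 (valence 4) → 1 H
  atom 5: C, bond orders sum to 2 (valence 4) → 2 H
  atom 6: C, bond orders sum to 3 (valence 4) → 1 H
  atom 7: S, bond orders sum to 1 (valence 2) → 1 H
  atom 8: C, bond orders sum to 2 (valence 4) → 2 H
Total hydrogens: 10.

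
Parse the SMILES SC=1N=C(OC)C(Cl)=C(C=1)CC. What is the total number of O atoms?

1

Scan the SMILES for O atoms (remember two-letter symbols like Cl and Br are single atoms).
Oxygen count: 1.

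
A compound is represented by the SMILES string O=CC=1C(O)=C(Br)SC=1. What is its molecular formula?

C5H3BrO2S

Walk through each heavy atom and fill implicit hydrogens from standard valence (C 4, N 3, O 2, S 2, halogen 1):
  atom 1: O, bond orders sum to 2 (valence 2) → 0 H
  atom 2: C, bond orders sum to 3 (valence 4) → 1 H
  atom 3: C, bond orders sum to 4 (valence 4) → 0 H
  atom 4: C, bond orders sum to 4 (valence 4) → 0 H
  atom 5: O, bond orders sum to 1 (valence 2) → 1 H
  atom 6: C, bond orders sum to 4 (valence 4) → 0 H
  atom 7: Br (halogen, monovalent) → 0 H
  atom 8: S, bond orders sum to 2 (valence 2) → 0 H
  atom 9: C, bond orders sum to 3 (valence 4) → 1 H
Totals → C:5, H:3, Br:1, O:2, S:1.
In Hill order: C5H3BrO2S.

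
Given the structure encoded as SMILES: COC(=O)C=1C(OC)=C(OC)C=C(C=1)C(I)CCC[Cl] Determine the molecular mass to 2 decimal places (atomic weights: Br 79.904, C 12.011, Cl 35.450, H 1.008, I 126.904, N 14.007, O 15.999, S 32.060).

412.65 g/mol

First, the molecular formula is C14H18ClIO4 (counting implicit H from valence).
  C: 14 × 12.011 = 168.154
  Cl: 1 × 35.450 = 35.450
  H: 18 × 1.008 = 18.144
  I: 1 × 126.904 = 126.904
  O: 4 × 15.999 = 63.996
Sum: 14×12.011 + 1×35.450 + 18×1.008 + 1×126.904 + 4×15.999 = 412.648 → 412.65 g/mol.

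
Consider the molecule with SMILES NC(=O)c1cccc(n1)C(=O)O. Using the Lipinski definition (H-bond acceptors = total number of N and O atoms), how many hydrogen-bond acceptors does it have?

5

N atoms: 2; O atoms: 3.
Lipinski HBA = 2 + 3 = 5.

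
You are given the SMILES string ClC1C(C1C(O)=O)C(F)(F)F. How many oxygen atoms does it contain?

Scan the SMILES for O atoms (remember two-letter symbols like Cl and Br are single atoms).
Oxygen count: 2.

2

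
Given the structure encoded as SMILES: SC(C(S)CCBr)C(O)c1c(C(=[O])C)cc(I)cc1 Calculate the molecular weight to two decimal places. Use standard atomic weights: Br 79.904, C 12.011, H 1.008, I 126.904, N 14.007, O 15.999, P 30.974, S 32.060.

475.20 g/mol

First, the molecular formula is C13H16BrIO2S2 (counting implicit H from valence).
  Br: 1 × 79.904 = 79.904
  C: 13 × 12.011 = 156.143
  H: 16 × 1.008 = 16.128
  I: 1 × 126.904 = 126.904
  O: 2 × 15.999 = 31.998
  S: 2 × 32.060 = 64.120
Sum: 1×79.904 + 13×12.011 + 16×1.008 + 1×126.904 + 2×15.999 + 2×32.060 = 475.197 → 475.20 g/mol.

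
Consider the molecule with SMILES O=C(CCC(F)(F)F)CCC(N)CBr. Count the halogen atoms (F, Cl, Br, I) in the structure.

Halogen atoms appear at heavy-atom positions 6, 7, 8, 14 (1×Br, 3×F).
Other groups present: 1 ketone, 1 primary amine.
Halogen count: 4.

4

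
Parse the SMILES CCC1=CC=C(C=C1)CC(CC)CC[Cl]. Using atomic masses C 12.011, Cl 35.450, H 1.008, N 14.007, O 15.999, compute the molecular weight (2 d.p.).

First, the molecular formula is C14H21Cl (counting implicit H from valence).
  C: 14 × 12.011 = 168.154
  Cl: 1 × 35.450 = 35.450
  H: 21 × 1.008 = 21.168
Sum: 14×12.011 + 1×35.450 + 21×1.008 = 224.772 → 224.77 g/mol.

224.77 g/mol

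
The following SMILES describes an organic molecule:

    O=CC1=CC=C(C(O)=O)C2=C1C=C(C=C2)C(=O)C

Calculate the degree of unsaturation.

10

Degree of unsaturation = (number of rings) + (number of π bonds).
Ring closures in the SMILES: 2.
π bonds: 8 double bonds (each 1 DoU) → 8 DoU from unsaturation.
Total DoU = 2 + 8 = 10.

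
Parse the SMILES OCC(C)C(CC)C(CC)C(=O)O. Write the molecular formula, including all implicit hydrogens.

Walk through each heavy atom and fill implicit hydrogens from standard valence (C 4, N 3, O 2, S 2, halogen 1):
  atom 1: O, bond orders sum to 1 (valence 2) → 1 H
  atom 2: C, bond orders sum to 2 (valence 4) → 2 H
  atom 3: C, bond orders sum to 3 (valence 4) → 1 H
  atom 4: C, bond orders sum to 1 (valence 4) → 3 H
  atom 5: C, bond orders sum to 3 (valence 4) → 1 H
  atom 6: C, bond orders sum to 2 (valence 4) → 2 H
  atom 7: C, bond orders sum to 1 (valence 4) → 3 H
  atom 8: C, bond orders sum to 3 (valence 4) → 1 H
  atom 9: C, bond orders sum to 2 (valence 4) → 2 H
  atom 10: C, bond orders sum to 1 (valence 4) → 3 H
  atom 11: C, bond orders sum to 4 (valence 4) → 0 H
  atom 12: O, bond orders sum to 2 (valence 2) → 0 H
  atom 13: O, bond orders sum to 1 (valence 2) → 1 H
Totals → C:10, H:20, O:3.
In Hill order: C10H20O3.

C10H20O3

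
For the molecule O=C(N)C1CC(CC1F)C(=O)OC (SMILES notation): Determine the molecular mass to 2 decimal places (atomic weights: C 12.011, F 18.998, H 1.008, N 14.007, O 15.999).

First, the molecular formula is C8H12FNO3 (counting implicit H from valence).
  C: 8 × 12.011 = 96.088
  F: 1 × 18.998 = 18.998
  H: 12 × 1.008 = 12.096
  N: 1 × 14.007 = 14.007
  O: 3 × 15.999 = 47.997
Sum: 8×12.011 + 1×18.998 + 12×1.008 + 1×14.007 + 3×15.999 = 189.186 → 189.19 g/mol.

189.19 g/mol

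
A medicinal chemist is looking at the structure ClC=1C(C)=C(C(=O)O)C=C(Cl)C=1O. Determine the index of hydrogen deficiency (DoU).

Molecular formula: C8H6Cl2O3.
DoU = (2C + 2 + N − H − X) / 2, where X is the halogen count and O/S are ignored.
    = (2·8 + 2 + 0 − 6 − 2) / 2 = 10 / 2 = 5.

5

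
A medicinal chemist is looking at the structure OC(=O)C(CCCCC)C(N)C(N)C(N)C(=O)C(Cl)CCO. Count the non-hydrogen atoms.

Every atom symbol written in the SMILES (organic subset) is one heavy atom; implicit H are not written.
Heavy atoms by element → C:14, Cl:1, N:3, O:4.
Total: 22.

22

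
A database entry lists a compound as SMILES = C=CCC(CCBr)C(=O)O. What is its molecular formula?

Walk through each heavy atom and fill implicit hydrogens from standard valence (C 4, N 3, O 2, S 2, halogen 1):
  atom 1: C, bond orders sum to 2 (valence 4) → 2 H
  atom 2: C, bond orders sum to 3 (valence 4) → 1 H
  atom 3: C, bond orders sum to 2 (valence 4) → 2 H
  atom 4: C, bond orders sum to 3 (valence 4) → 1 H
  atom 5: C, bond orders sum to 2 (valence 4) → 2 H
  atom 6: C, bond orders sum to 2 (valence 4) → 2 H
  atom 7: Br (halogen, monovalent) → 0 H
  atom 8: C, bond orders sum to 4 (valence 4) → 0 H
  atom 9: O, bond orders sum to 2 (valence 2) → 0 H
  atom 10: O, bond orders sum to 1 (valence 2) → 1 H
Totals → C:7, H:11, Br:1, O:2.
In Hill order: C7H11BrO2.

C7H11BrO2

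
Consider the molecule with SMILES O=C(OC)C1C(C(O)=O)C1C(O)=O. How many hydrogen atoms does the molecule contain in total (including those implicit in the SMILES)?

8

Walk through each heavy atom and fill implicit hydrogens from standard valence (C 4, N 3, O 2, S 2, halogen 1):
  atom 1: O, bond orders sum to 2 (valence 2) → 0 H
  atom 2: C, bond orders sum to 4 (valence 4) → 0 H
  atom 3: O, bond orders sum to 2 (valence 2) → 0 H
  atom 4: C, bond orders sum to 1 (valence 4) → 3 H
  atom 5: C, bond orders sum to 3 (valence 4) → 1 H
  atom 6: C, bond orders sum to 3 (valence 4) → 1 H
  atom 7: C, bond orders sum to 4 (valence 4) → 0 H
  atom 8: O, bond orders sum to 1 (valence 2) → 1 H
  atom 9: O, bond orders sum to 2 (valence 2) → 0 H
  atom 10: C, bond orders sum to 3 (valence 4) → 1 H
  atom 11: C, bond orders sum to 4 (valence 4) → 0 H
  atom 12: O, bond orders sum to 1 (valence 2) → 1 H
  atom 13: O, bond orders sum to 2 (valence 2) → 0 H
Total hydrogens: 8.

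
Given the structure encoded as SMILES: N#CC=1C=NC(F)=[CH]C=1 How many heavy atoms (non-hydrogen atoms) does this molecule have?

9

Every atom symbol written in the SMILES (organic subset) is one heavy atom; implicit H are not written.
Heavy atoms by element → C:6, F:1, N:2.
Total: 9.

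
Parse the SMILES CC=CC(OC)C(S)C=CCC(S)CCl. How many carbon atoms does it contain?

Count every carbon token in the SMILES (each C, including those in ring-closure positions and inside branches).
Carbon count: 11.

11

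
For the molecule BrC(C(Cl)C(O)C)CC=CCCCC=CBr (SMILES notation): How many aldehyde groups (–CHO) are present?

0

Scan the SMILES for the aldehyde motif — none present.
Groups that are present: 2 alkene, 1 hydroxyl.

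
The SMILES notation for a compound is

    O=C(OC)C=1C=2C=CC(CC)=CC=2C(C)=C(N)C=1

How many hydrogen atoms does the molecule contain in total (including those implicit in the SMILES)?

17

Walk through each heavy atom and fill implicit hydrogens from standard valence (C 4, N 3, O 2, S 2, halogen 1):
  atom 1: O, bond orders sum to 2 (valence 2) → 0 H
  atom 2: C, bond orders sum to 4 (valence 4) → 0 H
  atom 3: O, bond orders sum to 2 (valence 2) → 0 H
  atom 4: C, bond orders sum to 1 (valence 4) → 3 H
  atom 5: C, bond orders sum to 4 (valence 4) → 0 H
  atom 6: C, bond orders sum to 4 (valence 4) → 0 H
  atom 7: C, bond orders sum to 3 (valence 4) → 1 H
  atom 8: C, bond orders sum to 3 (valence 4) → 1 H
  atom 9: C, bond orders sum to 4 (valence 4) → 0 H
  atom 10: C, bond orders sum to 2 (valence 4) → 2 H
  atom 11: C, bond orders sum to 1 (valence 4) → 3 H
  atom 12: C, bond orders sum to 3 (valence 4) → 1 H
  atom 13: C, bond orders sum to 4 (valence 4) → 0 H
  atom 14: C, bond orders sum to 4 (valence 4) → 0 H
  atom 15: C, bond orders sum to 1 (valence 4) → 3 H
  atom 16: C, bond orders sum to 4 (valence 4) → 0 H
  atom 17: N, bond orders sum to 1 (valence 3) → 2 H
  atom 18: C, bond orders sum to 3 (valence 4) → 1 H
Total hydrogens: 17.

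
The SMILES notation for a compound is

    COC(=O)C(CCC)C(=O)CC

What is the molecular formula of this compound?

C9H16O3

Walk through each heavy atom and fill implicit hydrogens from standard valence (C 4, N 3, O 2, S 2, halogen 1):
  atom 1: C, bond orders sum to 1 (valence 4) → 3 H
  atom 2: O, bond orders sum to 2 (valence 2) → 0 H
  atom 3: C, bond orders sum to 4 (valence 4) → 0 H
  atom 4: O, bond orders sum to 2 (valence 2) → 0 H
  atom 5: C, bond orders sum to 3 (valence 4) → 1 H
  atom 6: C, bond orders sum to 2 (valence 4) → 2 H
  atom 7: C, bond orders sum to 2 (valence 4) → 2 H
  atom 8: C, bond orders sum to 1 (valence 4) → 3 H
  atom 9: C, bond orders sum to 4 (valence 4) → 0 H
  atom 10: O, bond orders sum to 2 (valence 2) → 0 H
  atom 11: C, bond orders sum to 2 (valence 4) → 2 H
  atom 12: C, bond orders sum to 1 (valence 4) → 3 H
Totals → C:9, H:16, O:3.
In Hill order: C9H16O3.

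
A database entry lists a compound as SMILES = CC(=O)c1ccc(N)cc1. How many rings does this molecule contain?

1

In SMILES, each pair of matching ring-closure digits denotes one ring-closing bond; the number of such bonds equals the number of independent rings.
Ring-closure bonds here: 1.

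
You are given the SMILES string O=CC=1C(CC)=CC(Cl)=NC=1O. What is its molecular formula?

C8H8ClNO2

Walk through each heavy atom and fill implicit hydrogens from standard valence (C 4, N 3, O 2, S 2, halogen 1):
  atom 1: O, bond orders sum to 2 (valence 2) → 0 H
  atom 2: C, bond orders sum to 3 (valence 4) → 1 H
  atom 3: C, bond orders sum to 4 (valence 4) → 0 H
  atom 4: C, bond orders sum to 4 (valence 4) → 0 H
  atom 5: C, bond orders sum to 2 (valence 4) → 2 H
  atom 6: C, bond orders sum to 1 (valence 4) → 3 H
  atom 7: C, bond orders sum to 3 (valence 4) → 1 H
  atom 8: C, bond orders sum to 4 (valence 4) → 0 H
  atom 9: Cl (halogen, monovalent) → 0 H
  atom 10: N, bond orders sum to 3 (valence 3) → 0 H
  atom 11: C, bond orders sum to 4 (valence 4) → 0 H
  atom 12: O, bond orders sum to 1 (valence 2) → 1 H
Totals → C:8, H:8, Cl:1, N:1, O:2.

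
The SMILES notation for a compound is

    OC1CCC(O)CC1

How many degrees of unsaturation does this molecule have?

Degree of unsaturation = (number of rings) + (number of π bonds).
Ring closures in the SMILES: 1.
π bonds: none → 0 DoU from unsaturation.
Total DoU = 1 + 0 = 1.

1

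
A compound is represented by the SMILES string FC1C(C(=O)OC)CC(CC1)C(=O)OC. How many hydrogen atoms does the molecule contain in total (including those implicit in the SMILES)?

Walk through each heavy atom and fill implicit hydrogens from standard valence (C 4, N 3, O 2, S 2, halogen 1):
  atom 1: F (halogen, monovalent) → 0 H
  atom 2: C, bond orders sum to 3 (valence 4) → 1 H
  atom 3: C, bond orders sum to 3 (valence 4) → 1 H
  atom 4: C, bond orders sum to 4 (valence 4) → 0 H
  atom 5: O, bond orders sum to 2 (valence 2) → 0 H
  atom 6: O, bond orders sum to 2 (valence 2) → 0 H
  atom 7: C, bond orders sum to 1 (valence 4) → 3 H
  atom 8: C, bond orders sum to 2 (valence 4) → 2 H
  atom 9: C, bond orders sum to 3 (valence 4) → 1 H
  atom 10: C, bond orders sum to 2 (valence 4) → 2 H
  atom 11: C, bond orders sum to 2 (valence 4) → 2 H
  atom 12: C, bond orders sum to 4 (valence 4) → 0 H
  atom 13: O, bond orders sum to 2 (valence 2) → 0 H
  atom 14: O, bond orders sum to 2 (valence 2) → 0 H
  atom 15: C, bond orders sum to 1 (valence 4) → 3 H
Total hydrogens: 15.

15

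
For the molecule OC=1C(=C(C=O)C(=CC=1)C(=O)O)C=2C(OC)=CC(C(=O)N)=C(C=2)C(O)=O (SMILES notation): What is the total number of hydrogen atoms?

Walk through each heavy atom and fill implicit hydrogens from standard valence (C 4, N 3, O 2, S 2, halogen 1):
  atom 1: O, bond orders sum to 1 (valence 2) → 1 H
  atom 2: C, bond orders sum to 4 (valence 4) → 0 H
  atom 3: C, bond orders sum to 4 (valence 4) → 0 H
  atom 4: C, bond orders sum to 4 (valence 4) → 0 H
  atom 5: C, bond orders sum to 3 (valence 4) → 1 H
  atom 6: O, bond orders sum to 2 (valence 2) → 0 H
  atom 7: C, bond orders sum to 4 (valence 4) → 0 H
  atom 8: C, bond orders sum to 3 (valence 4) → 1 H
  atom 9: C, bond orders sum to 3 (valence 4) → 1 H
  atom 10: C, bond orders sum to 4 (valence 4) → 0 H
  atom 11: O, bond orders sum to 2 (valence 2) → 0 H
  atom 12: O, bond orders sum to 1 (valence 2) → 1 H
  atom 13: C, bond orders sum to 4 (valence 4) → 0 H
  atom 14: C, bond orders sum to 4 (valence 4) → 0 H
  atom 15: O, bond orders sum to 2 (valence 2) → 0 H
  atom 16: C, bond orders sum to 1 (valence 4) → 3 H
  atom 17: C, bond orders sum to 3 (valence 4) → 1 H
  atom 18: C, bond orders sum to 4 (valence 4) → 0 H
  atom 19: C, bond orders sum to 4 (valence 4) → 0 H
  atom 20: O, bond orders sum to 2 (valence 2) → 0 H
  atom 21: N, bond orders sum to 1 (valence 3) → 2 H
  atom 22: C, bond orders sum to 4 (valence 4) → 0 H
  atom 23: C, bond orders sum to 3 (valence 4) → 1 H
  atom 24: C, bond orders sum to 4 (valence 4) → 0 H
  atom 25: O, bond orders sum to 1 (valence 2) → 1 H
  atom 26: O, bond orders sum to 2 (valence 2) → 0 H
Total hydrogens: 13.

13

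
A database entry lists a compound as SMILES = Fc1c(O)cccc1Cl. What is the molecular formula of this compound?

Walk through each heavy atom and fill implicit hydrogens from standard valence (C 4, N 3, O 2, S 2, halogen 1); for lowercase aromatic atoms, an aromatic c carries 1 H when it has two neighbours and 0 H with three, and aromatic n carries 0 H:
  atom 1: F (halogen, monovalent) → 0 H
  atom 2: aromatic c, 3 neighbours → 0 H
  atom 3: aromatic c, 3 neighbours → 0 H
  atom 4: O, bond orders sum to 1 (valence 2) → 1 H
  atom 5: aromatic c, 2 neighbours → 1 H
  atom 6: aromatic c, 2 neighbours → 1 H
  atom 7: aromatic c, 2 neighbours → 1 H
  atom 8: aromatic c, 3 neighbours → 0 H
  atom 9: Cl (halogen, monovalent) → 0 H
Totals → C:6, H:4, Cl:1, F:1, O:1.

C6H4ClFO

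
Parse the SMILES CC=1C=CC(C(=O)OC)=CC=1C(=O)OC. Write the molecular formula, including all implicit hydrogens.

Walk through each heavy atom and fill implicit hydrogens from standard valence (C 4, N 3, O 2, S 2, halogen 1):
  atom 1: C, bond orders sum to 1 (valence 4) → 3 H
  atom 2: C, bond orders sum to 4 (valence 4) → 0 H
  atom 3: C, bond orders sum to 3 (valence 4) → 1 H
  atom 4: C, bond orders sum to 3 (valence 4) → 1 H
  atom 5: C, bond orders sum to 4 (valence 4) → 0 H
  atom 6: C, bond orders sum to 4 (valence 4) → 0 H
  atom 7: O, bond orders sum to 2 (valence 2) → 0 H
  atom 8: O, bond orders sum to 2 (valence 2) → 0 H
  atom 9: C, bond orders sum to 1 (valence 4) → 3 H
  atom 10: C, bond orders sum to 3 (valence 4) → 1 H
  atom 11: C, bond orders sum to 4 (valence 4) → 0 H
  atom 12: C, bond orders sum to 4 (valence 4) → 0 H
  atom 13: O, bond orders sum to 2 (valence 2) → 0 H
  atom 14: O, bond orders sum to 2 (valence 2) → 0 H
  atom 15: C, bond orders sum to 1 (valence 4) → 3 H
Totals → C:11, H:12, O:4.
In Hill order: C11H12O4.

C11H12O4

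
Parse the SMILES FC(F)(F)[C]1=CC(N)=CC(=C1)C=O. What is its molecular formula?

Walk through each heavy atom and fill implicit hydrogens from standard valence (C 4, N 3, O 2, S 2, halogen 1):
  atom 1: F (halogen, monovalent) → 0 H
  atom 2: C, bond orders sum to 4 (valence 4) → 0 H
  atom 3: F (halogen, monovalent) → 0 H
  atom 4: F (halogen, monovalent) → 0 H
  atom 5: C with explicit H count 0
  atom 6: C, bond orders sum to 3 (valence 4) → 1 H
  atom 7: C, bond orders sum to 4 (valence 4) → 0 H
  atom 8: N, bond orders sum to 1 (valence 3) → 2 H
  atom 9: C, bond orders sum to 3 (valence 4) → 1 H
  atom 10: C, bond orders sum to 4 (valence 4) → 0 H
  atom 11: C, bond orders sum to 3 (valence 4) → 1 H
  atom 12: C, bond orders sum to 3 (valence 4) → 1 H
  atom 13: O, bond orders sum to 2 (valence 2) → 0 H
Totals → C:8, H:6, F:3, N:1, O:1.

C8H6F3NO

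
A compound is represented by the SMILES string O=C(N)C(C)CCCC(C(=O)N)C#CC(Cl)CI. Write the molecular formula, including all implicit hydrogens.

C12H18ClIN2O2

Walk through each heavy atom and fill implicit hydrogens from standard valence (C 4, N 3, O 2, S 2, halogen 1):
  atom 1: O, bond orders sum to 2 (valence 2) → 0 H
  atom 2: C, bond orders sum to 4 (valence 4) → 0 H
  atom 3: N, bond orders sum to 1 (valence 3) → 2 H
  atom 4: C, bond orders sum to 3 (valence 4) → 1 H
  atom 5: C, bond orders sum to 1 (valence 4) → 3 H
  atom 6: C, bond orders sum to 2 (valence 4) → 2 H
  atom 7: C, bond orders sum to 2 (valence 4) → 2 H
  atom 8: C, bond orders sum to 2 (valence 4) → 2 H
  atom 9: C, bond orders sum to 3 (valence 4) → 1 H
  atom 10: C, bond orders sum to 4 (valence 4) → 0 H
  atom 11: O, bond orders sum to 2 (valence 2) → 0 H
  atom 12: N, bond orders sum to 1 (valence 3) → 2 H
  atom 13: C, bond orders sum to 4 (valence 4) → 0 H
  atom 14: C, bond orders sum to 4 (valence 4) → 0 H
  atom 15: C, bond orders sum to 3 (valence 4) → 1 H
  atom 16: Cl (halogen, monovalent) → 0 H
  atom 17: C, bond orders sum to 2 (valence 4) → 2 H
  atom 18: I (halogen, monovalent) → 0 H
Totals → C:12, H:18, Cl:1, I:1, N:2, O:2.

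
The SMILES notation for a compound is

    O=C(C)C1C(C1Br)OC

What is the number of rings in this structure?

In SMILES, each pair of matching ring-closure digits denotes one ring-closing bond; the number of such bonds equals the number of independent rings.
Ring-closure bonds here: 1.

1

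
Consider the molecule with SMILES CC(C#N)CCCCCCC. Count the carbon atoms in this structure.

10

Count every carbon token in the SMILES (each C, including those in ring-closure positions and inside branches).
Carbon count: 10.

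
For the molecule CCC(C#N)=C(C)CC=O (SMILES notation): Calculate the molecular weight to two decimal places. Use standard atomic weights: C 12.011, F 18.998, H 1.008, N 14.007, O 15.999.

First, the molecular formula is C8H11NO (counting implicit H from valence).
  C: 8 × 12.011 = 96.088
  H: 11 × 1.008 = 11.088
  N: 1 × 14.007 = 14.007
  O: 1 × 15.999 = 15.999
Sum: 8×12.011 + 11×1.008 + 1×14.007 + 1×15.999 = 137.182 → 137.18 g/mol.

137.18 g/mol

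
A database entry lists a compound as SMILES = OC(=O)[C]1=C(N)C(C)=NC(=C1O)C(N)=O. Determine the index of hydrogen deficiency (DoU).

Degree of unsaturation = (number of rings) + (number of π bonds).
Ring closures in the SMILES: 1.
π bonds: 5 double bonds (each 1 DoU) → 5 DoU from unsaturation.
Total DoU = 1 + 5 = 6.

6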